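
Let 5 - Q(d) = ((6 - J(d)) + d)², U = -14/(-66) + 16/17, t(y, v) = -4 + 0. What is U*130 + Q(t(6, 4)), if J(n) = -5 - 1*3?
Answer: 30815/561 ≈ 54.929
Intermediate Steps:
J(n) = -8 (J(n) = -5 - 3 = -8)
t(y, v) = -4
U = 647/561 (U = -14*(-1/66) + 16*(1/17) = 7/33 + 16/17 = 647/561 ≈ 1.1533)
Q(d) = 5 - (14 + d)² (Q(d) = 5 - ((6 - 1*(-8)) + d)² = 5 - ((6 + 8) + d)² = 5 - (14 + d)²)
U*130 + Q(t(6, 4)) = (647/561)*130 + (5 - (14 - 4)²) = 84110/561 + (5 - 1*10²) = 84110/561 + (5 - 1*100) = 84110/561 + (5 - 100) = 84110/561 - 95 = 30815/561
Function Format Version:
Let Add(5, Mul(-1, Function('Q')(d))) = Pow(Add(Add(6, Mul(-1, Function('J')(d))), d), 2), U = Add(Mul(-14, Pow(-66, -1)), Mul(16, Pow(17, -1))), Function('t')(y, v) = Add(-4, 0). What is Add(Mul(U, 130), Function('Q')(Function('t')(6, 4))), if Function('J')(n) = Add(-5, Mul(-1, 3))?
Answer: Rational(30815, 561) ≈ 54.929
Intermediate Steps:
Function('J')(n) = -8 (Function('J')(n) = Add(-5, -3) = -8)
Function('t')(y, v) = -4
U = Rational(647, 561) (U = Add(Mul(-14, Rational(-1, 66)), Mul(16, Rational(1, 17))) = Add(Rational(7, 33), Rational(16, 17)) = Rational(647, 561) ≈ 1.1533)
Function('Q')(d) = Add(5, Mul(-1, Pow(Add(14, d), 2))) (Function('Q')(d) = Add(5, Mul(-1, Pow(Add(Add(6, Mul(-1, -8)), d), 2))) = Add(5, Mul(-1, Pow(Add(Add(6, 8), d), 2))) = Add(5, Mul(-1, Pow(Add(14, d), 2))))
Add(Mul(U, 130), Function('Q')(Function('t')(6, 4))) = Add(Mul(Rational(647, 561), 130), Add(5, Mul(-1, Pow(Add(14, -4), 2)))) = Add(Rational(84110, 561), Add(5, Mul(-1, Pow(10, 2)))) = Add(Rational(84110, 561), Add(5, Mul(-1, 100))) = Add(Rational(84110, 561), Add(5, -100)) = Add(Rational(84110, 561), -95) = Rational(30815, 561)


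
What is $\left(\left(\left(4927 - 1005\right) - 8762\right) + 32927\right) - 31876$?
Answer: $-3789$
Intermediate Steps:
$\left(\left(\left(4927 - 1005\right) - 8762\right) + 32927\right) - 31876 = \left(\left(3922 - 8762\right) + 32927\right) - 31876 = \left(-4840 + 32927\right) - 31876 = 28087 - 31876 = -3789$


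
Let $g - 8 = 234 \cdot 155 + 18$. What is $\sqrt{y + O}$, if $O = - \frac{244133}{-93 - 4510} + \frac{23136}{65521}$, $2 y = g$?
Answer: $\frac{5 \sqrt{66222801983417842371}}{301593163} \approx 134.91$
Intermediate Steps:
$g = 36296$ ($g = 8 + \left(234 \cdot 155 + 18\right) = 8 + \left(36270 + 18\right) = 8 + 36288 = 36296$)
$y = 18148$ ($y = \frac{1}{2} \cdot 36296 = 18148$)
$O = \frac{16102333301}{301593163}$ ($O = - \frac{244133}{-93 - 4510} + 23136 \cdot \frac{1}{65521} = - \frac{244133}{-4603} + \frac{23136}{65521} = \left(-244133\right) \left(- \frac{1}{4603}\right) + \frac{23136}{65521} = \frac{244133}{4603} + \frac{23136}{65521} = \frac{16102333301}{301593163} \approx 53.391$)
$\sqrt{y + O} = \sqrt{18148 + \frac{16102333301}{301593163}} = \sqrt{\frac{5489415055425}{301593163}} = \frac{5 \sqrt{66222801983417842371}}{301593163}$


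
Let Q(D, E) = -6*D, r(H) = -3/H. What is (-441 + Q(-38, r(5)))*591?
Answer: -125883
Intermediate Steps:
(-441 + Q(-38, r(5)))*591 = (-441 - 6*(-38))*591 = (-441 + 228)*591 = -213*591 = -125883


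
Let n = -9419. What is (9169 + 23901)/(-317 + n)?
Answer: -16535/4868 ≈ -3.3967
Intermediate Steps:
(9169 + 23901)/(-317 + n) = (9169 + 23901)/(-317 - 9419) = 33070/(-9736) = 33070*(-1/9736) = -16535/4868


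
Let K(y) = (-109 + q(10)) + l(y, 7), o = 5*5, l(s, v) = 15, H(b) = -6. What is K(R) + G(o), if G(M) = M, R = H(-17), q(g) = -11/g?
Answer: -701/10 ≈ -70.100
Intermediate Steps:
o = 25
R = -6
K(y) = -951/10 (K(y) = (-109 - 11/10) + 15 = -1101/10 + 15 = -951/10)
K(R) + G(o) = -951/10 + 25 = -701/10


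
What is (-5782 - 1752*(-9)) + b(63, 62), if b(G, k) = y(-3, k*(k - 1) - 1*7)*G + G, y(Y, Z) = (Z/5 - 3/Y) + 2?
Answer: 57803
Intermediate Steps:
y(Y, Z) = 2 - 3/Y + Z/5 (y(Y, Z) = (Z*(⅕) - 3/Y) + 2 = (Z/5 - 3/Y) + 2 = (-3/Y + Z/5) + 2 = 2 - 3/Y + Z/5)
b(G, k) = G + G*(8/5 + k*(-1 + k)/5) (b(G, k) = (2 - 3/(-3) + (k*(k - 1) - 1*7)/5)*G + G = (2 - 3*(-⅓) + (k*(-1 + k) - 7)/5)*G + G = (2 + 1 + (-7 + k*(-1 + k))/5)*G + G = (2 + 1 + (-7/5 + k*(-1 + k)/5))*G + G = (8/5 + k*(-1 + k)/5)*G + G = G*(8/5 + k*(-1 + k)/5) + G = G + G*(8/5 + k*(-1 + k)/5))
(-5782 - 1752*(-9)) + b(63, 62) = (-5782 - 1752*(-9)) + (⅕)*63*(13 + 62² - 1*62) = (-5782 + 15768) + (⅕)*63*(13 + 3844 - 62) = 9986 + (⅕)*63*3795 = 9986 + 47817 = 57803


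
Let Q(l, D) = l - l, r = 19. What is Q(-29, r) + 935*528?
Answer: 493680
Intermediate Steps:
Q(l, D) = 0
Q(-29, r) + 935*528 = 0 + 935*528 = 0 + 493680 = 493680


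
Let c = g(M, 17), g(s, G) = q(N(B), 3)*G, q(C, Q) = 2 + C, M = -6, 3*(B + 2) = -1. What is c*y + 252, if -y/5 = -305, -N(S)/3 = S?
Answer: 233577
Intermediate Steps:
B = -7/3 (B = -2 + (1/3)*(-1) = -2 - 1/3 = -7/3 ≈ -2.3333)
N(S) = -3*S
g(s, G) = 9*G (g(s, G) = (2 - 3*(-7/3))*G = (2 + 7)*G = 9*G)
c = 153 (c = 9*17 = 153)
y = 1525 (y = -5*(-305) = 1525)
c*y + 252 = 153*1525 + 252 = 233325 + 252 = 233577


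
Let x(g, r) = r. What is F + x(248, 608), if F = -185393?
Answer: -184785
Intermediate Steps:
F + x(248, 608) = -185393 + 608 = -184785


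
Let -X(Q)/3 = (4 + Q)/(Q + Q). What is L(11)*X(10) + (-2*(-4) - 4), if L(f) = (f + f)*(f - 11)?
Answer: 4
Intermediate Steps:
X(Q) = -3*(4 + Q)/(2*Q) (X(Q) = -3*(4 + Q)/(Q + Q) = -3*(4 + Q)/(2*Q))
L(f) = 2*f*(-11 + f) (L(f) = (2*f)*(-11 + f) = 2*f*(-11 + f))
L(11)*X(10) + (-2*(-4) - 4) = (2*11*(-11 + 11))*(-3/2 - 6/10) + (-2*(-4) - 4) = (2*11*0)*(-3/2 - 6*⅒) + (8 - 4) = 0*(-3/2 - ⅗) + 4 = 0*(-21/10) + 4 = 0 + 4 = 4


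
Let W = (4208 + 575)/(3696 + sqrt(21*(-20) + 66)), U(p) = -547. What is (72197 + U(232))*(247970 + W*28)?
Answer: 8091568533276220/455359 - 959565460*I*sqrt(354)/1366077 ≈ 1.777e+10 - 13216.0*I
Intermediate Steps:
W = 4783/(3696 + I*sqrt(354)) (W = 4783/(3696 + sqrt(-420 + 66)) = 4783/(3696 + sqrt(-354)) = 4783/(3696 + I*sqrt(354)) ≈ 1.2941 - 0.0065876*I)
(72197 + U(232))*(247970 + W*28) = (72197 - 547)*(247970 + (2946328/2276795 - 4783*I*sqrt(354)/13660770)*28) = 71650*(247970 + (82497184/2276795 - 66962*I*sqrt(354)/6830385)) = 71650*(564659353334/2276795 - 66962*I*sqrt(354)/6830385) = 8091568533276220/455359 - 959565460*I*sqrt(354)/1366077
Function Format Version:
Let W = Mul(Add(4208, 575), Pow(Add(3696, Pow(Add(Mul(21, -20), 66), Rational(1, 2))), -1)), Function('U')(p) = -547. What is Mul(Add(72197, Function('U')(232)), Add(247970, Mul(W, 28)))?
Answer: Add(Rational(8091568533276220, 455359), Mul(Rational(-959565460, 1366077), I, Pow(354, Rational(1, 2)))) ≈ Add(1.7770e+10, Mul(-13216., I))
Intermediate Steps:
W = Mul(4783, Pow(Add(3696, Mul(I, Pow(354, Rational(1, 2)))), -1)) (W = Mul(4783, Pow(Add(3696, Pow(Add(-420, 66), Rational(1, 2))), -1)) = Mul(4783, Pow(Add(3696, Pow(-354, Rational(1, 2))), -1)) = Mul(4783, Pow(Add(3696, Mul(I, Pow(354, Rational(1, 2)))), -1)) ≈ Add(1.2941, Mul(-0.0065876, I)))
Mul(Add(72197, Function('U')(232)), Add(247970, Mul(W, 28))) = Mul(Add(72197, -547), Add(247970, Mul(Add(Rational(2946328, 2276795), Mul(Rational(-4783, 13660770), I, Pow(354, Rational(1, 2)))), 28))) = Mul(71650, Add(247970, Add(Rational(82497184, 2276795), Mul(Rational(-66962, 6830385), I, Pow(354, Rational(1, 2)))))) = Mul(71650, Add(Rational(564659353334, 2276795), Mul(Rational(-66962, 6830385), I, Pow(354, Rational(1, 2))))) = Add(Rational(8091568533276220, 455359), Mul(Rational(-959565460, 1366077), I, Pow(354, Rational(1, 2))))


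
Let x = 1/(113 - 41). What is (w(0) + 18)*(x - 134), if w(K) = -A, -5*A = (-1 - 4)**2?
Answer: -221881/72 ≈ -3081.7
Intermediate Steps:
A = -5 (A = -(-1 - 4)**2/5 = -1/5*(-5)**2 = -1/5*25 = -5)
w(K) = 5 (w(K) = -1*(-5) = 5)
x = 1/72 ≈ 0.013889
(w(0) + 18)*(x - 134) = (5 + 18)*(1/72 - 134) = 23*(-9647/72) = -221881/72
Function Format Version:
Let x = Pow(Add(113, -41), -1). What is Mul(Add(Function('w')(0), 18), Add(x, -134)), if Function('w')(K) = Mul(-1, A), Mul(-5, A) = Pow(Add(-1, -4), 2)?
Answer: Rational(-221881, 72) ≈ -3081.7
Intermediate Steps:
A = -5 (A = Mul(Rational(-1, 5), Pow(Add(-1, -4), 2)) = Mul(Rational(-1, 5), Pow(-5, 2)) = Mul(Rational(-1, 5), 25) = -5)
Function('w')(K) = 5 (Function('w')(K) = Mul(-1, -5) = 5)
x = Rational(1, 72) (x = Pow(72, -1) = Rational(1, 72) ≈ 0.013889)
Mul(Add(Function('w')(0), 18), Add(x, -134)) = Mul(Add(5, 18), Add(Rational(1, 72), -134)) = Mul(23, Rational(-9647, 72)) = Rational(-221881, 72)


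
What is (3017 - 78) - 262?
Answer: 2677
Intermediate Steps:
(3017 - 78) - 262 = 2939 - 262 = 2677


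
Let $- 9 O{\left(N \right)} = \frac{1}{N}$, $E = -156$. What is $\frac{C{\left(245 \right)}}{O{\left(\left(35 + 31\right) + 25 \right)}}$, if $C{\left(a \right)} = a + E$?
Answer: $-72891$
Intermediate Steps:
$C{\left(a \right)} = -156 + a$ ($C{\left(a \right)} = a - 156 = -156 + a$)
$O{\left(N \right)} = - \frac{1}{9 N}$
$\frac{C{\left(245 \right)}}{O{\left(\left(35 + 31\right) + 25 \right)}} = \frac{-156 + 245}{\left(- \frac{1}{9}\right) \frac{1}{\left(35 + 31\right) + 25}} = \frac{89}{\left(- \frac{1}{9}\right) \frac{1}{66 + 25}} = \frac{89}{\left(- \frac{1}{9}\right) \frac{1}{91}} = \frac{89}{- \frac{1}{819}} = 89 \left(-819\right) = -72891$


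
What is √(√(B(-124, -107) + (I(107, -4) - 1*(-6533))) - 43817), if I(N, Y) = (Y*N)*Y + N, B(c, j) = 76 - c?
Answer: √(-43817 + 2*√2138) ≈ 209.1*I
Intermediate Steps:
I(N, Y) = N + N*Y² (I(N, Y) = (N*Y)*Y + N = N*Y² + N = N + N*Y²)
√(√(B(-124, -107) + (I(107, -4) - 1*(-6533))) - 43817) = √(√((76 - 1*(-124)) + (107*(1 + (-4)²) - 1*(-6533))) - 43817) = √(√((76 + 124) + (107*(1 + 16) + 6533)) - 43817) = √(√(200 + (107*17 + 6533)) - 43817) = √(√(200 + (1819 + 6533)) - 43817) = √(√(200 + 8352) - 43817) = √(√8552 - 43817) = √(2*√2138 - 43817) = √(-43817 + 2*√2138)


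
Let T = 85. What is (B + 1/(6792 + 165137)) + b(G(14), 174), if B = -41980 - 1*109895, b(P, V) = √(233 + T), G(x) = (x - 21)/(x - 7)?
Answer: -26111716874/171929 + √318 ≈ -1.5186e+5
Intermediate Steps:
G(x) = (-21 + x)/(-7 + x)
b(P, V) = √318 (b(P, V) = √(233 + 85) = √318)
B = -151875 (B = -41980 - 109895 = -151875)
(B + 1/(6792 + 165137)) + b(G(14), 174) = (-151875 + 1/(6792 + 165137)) + √318 = (-151875 + 1/171929) + √318 = -26111716874/171929 + √318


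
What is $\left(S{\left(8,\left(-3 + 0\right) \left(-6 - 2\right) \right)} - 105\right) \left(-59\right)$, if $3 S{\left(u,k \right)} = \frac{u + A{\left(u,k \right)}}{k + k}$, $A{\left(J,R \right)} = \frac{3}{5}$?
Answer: $\frac{4457863}{720} \approx 6191.5$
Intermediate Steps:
$A{\left(J,R \right)} = \frac{3}{5}$ ($A{\left(J,R \right)} = 3 \cdot \frac{1}{5} = \frac{3}{5}$)
$S{\left(u,k \right)} = \frac{\frac{3}{5} + u}{6 k}$ ($S{\left(u,k \right)} = \frac{\left(u + \frac{3}{5}\right) \frac{1}{k + k}}{3} = \frac{\left(\frac{3}{5} + u\right) \frac{1}{2 k}}{3} = \frac{\frac{1}{2} \frac{1}{k} \left(\frac{3}{5} + u\right)}{3} = \frac{\frac{3}{5} + u}{6 k}$)
$\left(S{\left(8,\left(-3 + 0\right) \left(-6 - 2\right) \right)} - 105\right) \left(-59\right) = \left(\frac{3 + 5 \cdot 8}{30 \left(-3 + 0\right) \left(-6 - 2\right)} - 105\right) \left(-59\right) = \left(\frac{3 + 40}{30 \left(\left(-3\right) \left(-8\right)\right)} - 105\right) \left(-59\right) = \left(\frac{1}{30} \cdot \frac{1}{24} \cdot 43 - 105\right) \left(-59\right) = \left(\frac{43}{720} - 105\right) \left(-59\right) = \left(- \frac{75557}{720}\right) \left(-59\right) = \frac{4457863}{720}$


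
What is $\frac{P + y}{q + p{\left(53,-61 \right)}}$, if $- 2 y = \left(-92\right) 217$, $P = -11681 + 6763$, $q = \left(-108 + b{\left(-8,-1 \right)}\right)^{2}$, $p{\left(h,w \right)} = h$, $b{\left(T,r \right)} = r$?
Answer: $\frac{844}{1989} \approx 0.42433$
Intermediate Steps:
$q = 11881$ ($q = \left(-108 - 1\right)^{2} = \left(-109\right)^{2} = 11881$)
$P = -4918$
$y = 9982$ ($y = - \frac{\left(-92\right) 217}{2} = \left(- \frac{1}{2}\right) \left(-19964\right) = 9982$)
$\frac{P + y}{q + p{\left(53,-61 \right)}} = \frac{-4918 + 9982}{11881 + 53} = \frac{5064}{11934} = 5064 \cdot \frac{1}{11934} = \frac{844}{1989}$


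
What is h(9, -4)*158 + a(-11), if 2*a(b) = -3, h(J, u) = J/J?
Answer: 313/2 ≈ 156.50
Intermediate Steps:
h(J, u) = 1
a(b) = -3/2 (a(b) = (1/2)*(-3) = -3/2)
h(9, -4)*158 + a(-11) = 1*158 - 3/2 = 158 - 3/2 = 313/2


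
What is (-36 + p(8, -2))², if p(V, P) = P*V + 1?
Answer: 2601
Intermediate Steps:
p(V, P) = 1 + P*V
(-36 + p(8, -2))² = (-36 + (1 - 2*8))² = (-36 + (1 - 16))² = (-36 - 15)² = (-51)² = 2601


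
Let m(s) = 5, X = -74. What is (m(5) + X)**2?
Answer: 4761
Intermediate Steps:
(m(5) + X)**2 = (5 - 74)**2 = (-69)**2 = 4761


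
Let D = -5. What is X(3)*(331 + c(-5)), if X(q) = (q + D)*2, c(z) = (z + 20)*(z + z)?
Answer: -724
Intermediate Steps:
c(z) = 2*z*(20 + z) (c(z) = (20 + z)*(2*z) = 2*z*(20 + z))
X(q) = -10 + 2*q (X(q) = (q - 5)*2 = (-5 + q)*2 = -10 + 2*q)
X(3)*(331 + c(-5)) = (-10 + 2*3)*(331 + 2*(-5)*(20 - 5)) = (-10 + 6)*(331 + 2*(-5)*15) = -4*(331 - 150) = -4*181 = -724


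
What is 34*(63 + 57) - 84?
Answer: 3996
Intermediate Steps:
34*(63 + 57) - 84 = 34*120 - 84 = 4080 - 84 = 3996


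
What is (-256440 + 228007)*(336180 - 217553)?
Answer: -3372921491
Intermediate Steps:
(-256440 + 228007)*(336180 - 217553) = -28433*118627 = -3372921491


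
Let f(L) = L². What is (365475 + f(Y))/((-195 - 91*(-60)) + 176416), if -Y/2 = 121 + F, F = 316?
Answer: 1129351/181681 ≈ 6.2161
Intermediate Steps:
Y = -874 (Y = -2*(121 + 316) = -2*437 = -874)
(365475 + f(Y))/((-195 - 91*(-60)) + 176416) = (365475 + (-874)²)/((-195 - 91*(-60)) + 176416) = (365475 + 763876)/((-195 + 5460) + 176416) = 1129351/(5265 + 176416) = 1129351/181681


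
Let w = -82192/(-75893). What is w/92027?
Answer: 82192/6984205111 ≈ 1.1768e-5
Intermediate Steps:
w = 82192/75893 (w = -82192*(-1/75893) = 82192/75893 ≈ 1.0830)
w/92027 = (82192/75893)/92027 = (82192/75893)*(1/92027) = 82192/6984205111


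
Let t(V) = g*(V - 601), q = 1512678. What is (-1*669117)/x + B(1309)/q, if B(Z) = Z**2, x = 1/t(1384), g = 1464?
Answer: -1160249509334264231/1512678 ≈ -7.6702e+11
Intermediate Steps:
t(V) = -879864 + 1464*V (t(V) = 1464*(V - 601) = 1464*(-601 + V) = -879864 + 1464*V)
x = 1/1146312 (x = 1/(-879864 + 1464*1384) = 1/(-879864 + 2026176) = 1/1146312 ≈ 8.7236e-7)
(-1*669117)/x + B(1309)/q = (-1*669117)/(1/1146312) + 1309**2/1512678 = -669117*1146312 + 1713481*(1/1512678) = -767016846504 + 1713481/1512678 = -1160249509334264231/1512678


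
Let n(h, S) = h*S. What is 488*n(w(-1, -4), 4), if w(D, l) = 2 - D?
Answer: 5856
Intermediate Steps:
n(h, S) = S*h
488*n(w(-1, -4), 4) = 488*(4*(2 - 1*(-1))) = 488*(4*(2 + 1)) = 488*(4*3) = 488*12 = 5856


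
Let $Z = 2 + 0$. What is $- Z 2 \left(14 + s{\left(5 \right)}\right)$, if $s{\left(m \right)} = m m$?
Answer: $-156$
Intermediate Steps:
$s{\left(m \right)} = m^{2}$
$Z = 2$
$- Z 2 \left(14 + s{\left(5 \right)}\right) = \left(-1\right) 2 \cdot 2 \left(14 + 5^{2}\right) = \left(-2\right) 2 \left(14 + 25\right) = \left(-4\right) 39 = -156$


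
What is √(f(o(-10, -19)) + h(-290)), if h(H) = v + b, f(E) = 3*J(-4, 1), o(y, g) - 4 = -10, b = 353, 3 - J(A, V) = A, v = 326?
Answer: 10*√7 ≈ 26.458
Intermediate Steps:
J(A, V) = 3 - A
o(y, g) = -6 (o(y, g) = 4 - 10 = -6)
f(E) = 21 (f(E) = 3*(3 - 1*(-4)) = 3*(3 + 4) = 3*7 = 21)
h(H) = 679 (h(H) = 326 + 353 = 679)
√(f(o(-10, -19)) + h(-290)) = √(21 + 679) = √700 = 10*√7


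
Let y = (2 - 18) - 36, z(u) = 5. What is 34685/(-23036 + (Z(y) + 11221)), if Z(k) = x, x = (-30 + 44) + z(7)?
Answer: -34685/11796 ≈ -2.9404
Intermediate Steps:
y = -52 (y = -16 - 36 = -52)
x = 19 (x = (-30 + 44) + 5 = 14 + 5 = 19)
Z(k) = 19
34685/(-23036 + (Z(y) + 11221)) = 34685/(-23036 + (19 + 11221)) = 34685/(-23036 + 11240) = 34685/(-11796) = 34685*(-1/11796) = -34685/11796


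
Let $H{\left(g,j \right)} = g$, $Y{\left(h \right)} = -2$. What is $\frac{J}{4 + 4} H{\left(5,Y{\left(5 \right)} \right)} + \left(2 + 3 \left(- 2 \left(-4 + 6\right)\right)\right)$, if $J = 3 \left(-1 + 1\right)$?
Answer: $-10$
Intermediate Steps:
$J = 0$ ($J = 3 \cdot 0 = 0$)
$\frac{J}{4 + 4} H{\left(5,Y{\left(5 \right)} \right)} + \left(2 + 3 \left(- 2 \left(-4 + 6\right)\right)\right) = \frac{1}{4 + 4} \cdot 0 \cdot 5 + \left(2 + 3 \left(- 2 \left(-4 + 6\right)\right)\right) = \frac{1}{8} \cdot 0 \cdot 5 + \left(2 + 3 \left(\left(-2\right) 2\right)\right) = \frac{1}{8} \cdot 0 \cdot 5 + \left(2 + 3 \left(-4\right)\right) = 0 \cdot 5 + \left(2 - 12\right) = 0 - 10 = -10$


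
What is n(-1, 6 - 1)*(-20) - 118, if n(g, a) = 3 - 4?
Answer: -98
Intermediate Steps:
n(g, a) = -1
n(-1, 6 - 1)*(-20) - 118 = -1*(-20) - 118 = 20 - 118 = -98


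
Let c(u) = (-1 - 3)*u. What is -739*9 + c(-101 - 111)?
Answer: -5803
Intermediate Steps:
c(u) = -4*u
-739*9 + c(-101 - 111) = -739*9 - 4*(-101 - 111) = -6651 - 4*(-212) = -6651 + 848 = -5803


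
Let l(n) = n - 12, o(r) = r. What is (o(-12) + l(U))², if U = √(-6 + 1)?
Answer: (24 - I*√5)² ≈ 571.0 - 107.33*I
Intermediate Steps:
U = I*√5 (U = √(-5) = I*√5 ≈ 2.2361*I)
l(n) = -12 + n
(o(-12) + l(U))² = (-12 + (-12 + I*√5))² = (-24 + I*√5)²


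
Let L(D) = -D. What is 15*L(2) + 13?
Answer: -17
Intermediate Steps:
15*L(2) + 13 = 15*(-1*2) + 13 = 15*(-2) + 13 = -30 + 13 = -17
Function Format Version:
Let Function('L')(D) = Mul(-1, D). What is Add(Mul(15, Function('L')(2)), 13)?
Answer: -17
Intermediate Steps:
Add(Mul(15, Function('L')(2)), 13) = Add(Mul(15, Mul(-1, 2)), 13) = Add(Mul(15, -2), 13) = Add(-30, 13) = -17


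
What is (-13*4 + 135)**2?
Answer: 6889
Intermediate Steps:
(-13*4 + 135)**2 = (-52 + 135)**2 = 83**2 = 6889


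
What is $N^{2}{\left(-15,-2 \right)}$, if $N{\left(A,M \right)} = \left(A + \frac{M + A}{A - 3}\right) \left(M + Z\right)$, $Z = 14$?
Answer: $\frac{256036}{9} \approx 28448.0$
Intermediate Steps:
$N{\left(A,M \right)} = \left(14 + M\right) \left(A + \frac{A + M}{-3 + A}\right)$ ($N{\left(A,M \right)} = \left(A + \frac{M + A}{A - 3}\right) \left(M + 14\right) = \left(A + \frac{A + M}{-3 + A}\right) \left(14 + M\right) = \left(14 + M\right) \left(A + \frac{A + M}{-3 + A}\right)$)
$N^{2}{\left(-15,-2 \right)} = \left(\frac{\left(-2\right)^{2} - -420 + 14 \left(-2\right) + 14 \left(-15\right)^{2} - 2 \left(-15\right)^{2} - \left(-30\right) \left(-2\right)}{-3 - 15}\right)^{2} = \left(\frac{4 + 420 - 28 + 14 \cdot 225 - 450 - 60}{-18}\right)^{2} = \left(- \frac{4 + 420 - 28 + 3150 - 450 - 60}{18}\right)^{2} = \left(\left(- \frac{1}{18}\right) 3036\right)^{2} = \left(- \frac{506}{3}\right)^{2} = \frac{256036}{9}$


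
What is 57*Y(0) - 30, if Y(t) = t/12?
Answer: -30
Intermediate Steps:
Y(t) = t/12 (Y(t) = t*(1/12) = t/12)
57*Y(0) - 30 = 57*((1/12)*0) - 30 = 57*0 - 30 = 0 - 30 = -30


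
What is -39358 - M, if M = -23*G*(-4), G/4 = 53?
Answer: -58862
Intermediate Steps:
G = 212 (G = 4*53 = 212)
M = 19504 (M = -4876*(-4) = -23*(-848) = 19504)
-39358 - M = -39358 - 1*19504 = -39358 - 19504 = -58862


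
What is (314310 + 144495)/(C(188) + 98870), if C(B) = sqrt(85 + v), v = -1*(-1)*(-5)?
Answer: 4536205035/977527682 - 91761*sqrt(5)/488763841 ≈ 4.6401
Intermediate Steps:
v = -5 (v = 1*(-5) = -5)
C(B) = 4*sqrt(5) (C(B) = sqrt(85 - 5) = sqrt(80) = 4*sqrt(5))
(314310 + 144495)/(C(188) + 98870) = (314310 + 144495)/(4*sqrt(5) + 98870) = 458805/(98870 + 4*sqrt(5))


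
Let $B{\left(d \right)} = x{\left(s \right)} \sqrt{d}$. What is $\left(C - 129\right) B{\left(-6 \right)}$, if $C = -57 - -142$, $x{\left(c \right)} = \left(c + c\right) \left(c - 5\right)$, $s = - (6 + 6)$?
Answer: $- 17952 i \sqrt{6} \approx - 43973.0 i$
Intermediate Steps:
$s = -12$ ($s = \left(-1\right) 12 = -12$)
$x{\left(c \right)} = 2 c \left(-5 + c\right)$
$B{\left(d \right)} = 408 \sqrt{d}$ ($B{\left(d \right)} = 2 \left(-12\right) \left(-5 - 12\right) \sqrt{d} = 2 \left(-12\right) \left(-17\right) \sqrt{d} = 408 \sqrt{d}$)
$C = 85$ ($C = -57 + 142 = 85$)
$\left(C - 129\right) B{\left(-6 \right)} = \left(85 - 129\right) 408 \sqrt{-6} = - 44 \cdot 408 i \sqrt{6} = - 17952 i \sqrt{6}$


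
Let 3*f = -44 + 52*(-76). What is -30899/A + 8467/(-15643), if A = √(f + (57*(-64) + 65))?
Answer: -8467/15643 + 30899*I*√4915/4915 ≈ -0.54126 + 440.74*I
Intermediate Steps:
f = -1332 (f = (-44 + 52*(-76))/3 = (-44 - 3952)/3 = (⅓)*(-3996) = -1332)
A = I*√4915 (A = √(-1332 + (57*(-64) + 65)) = √(-1332 + (-3648 + 65)) = √(-1332 - 3583) = √(-4915) = I*√4915 ≈ 70.107*I)
-30899/A + 8467/(-15643) = -30899*(-I*√4915/4915) + 8467/(-15643) = -(-30899)*I*√4915/4915 + 8467*(-1/15643) = 30899*I*√4915/4915 - 8467/15643 = -8467/15643 + 30899*I*√4915/4915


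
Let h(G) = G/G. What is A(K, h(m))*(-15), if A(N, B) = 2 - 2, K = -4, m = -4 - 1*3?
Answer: 0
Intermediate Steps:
m = -7 (m = -4 - 3 = -7)
h(G) = 1
A(N, B) = 0
A(K, h(m))*(-15) = 0*(-15) = 0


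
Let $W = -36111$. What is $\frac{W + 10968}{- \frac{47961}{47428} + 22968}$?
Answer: $- \frac{397494068}{363092781} \approx -1.0947$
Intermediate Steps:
$\frac{W + 10968}{- \frac{47961}{47428} + 22968} = \frac{-36111 + 10968}{- \frac{47961}{47428} + 22968} = - \frac{25143}{\left(-47961\right) \frac{1}{47428} + 22968} = - \frac{25143}{- \frac{47961}{47428} + 22968} = - \frac{25143}{\frac{1089278343}{47428}} = \left(-25143\right) \frac{47428}{1089278343} = - \frac{397494068}{363092781}$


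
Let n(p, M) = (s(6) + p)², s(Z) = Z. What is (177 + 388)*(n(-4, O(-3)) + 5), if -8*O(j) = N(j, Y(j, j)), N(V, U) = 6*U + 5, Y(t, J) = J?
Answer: 5085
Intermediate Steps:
N(V, U) = 5 + 6*U
O(j) = -5/8 - 3*j/4 (O(j) = -(5 + 6*j)/8 = -5/8 - 3*j/4)
n(p, M) = (6 + p)²
(177 + 388)*(n(-4, O(-3)) + 5) = (177 + 388)*((6 - 4)² + 5) = 565*(2² + 5) = 565*(4 + 5) = 565*9 = 5085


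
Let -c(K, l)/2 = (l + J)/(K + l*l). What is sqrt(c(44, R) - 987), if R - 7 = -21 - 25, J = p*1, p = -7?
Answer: I*sqrt(2417241095)/1565 ≈ 31.416*I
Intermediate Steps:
J = -7 (J = -7*1 = -7)
R = -39 (R = 7 + (-21 - 25) = 7 - 46 = -39)
c(K, l) = -2*(-7 + l)/(K + l**2) (c(K, l) = -2*(l - 7)/(K + l*l) = -2*(-7 + l)/(K + l**2))
sqrt(c(44, R) - 987) = sqrt(2*(7 - 1*(-39))/(44 + (-39)**2) - 987) = sqrt(2*(7 + 39)/(44 + 1521) - 987) = sqrt(2*46/1565 - 987) = sqrt(2*(1/1565)*46 - 987) = sqrt(92/1565 - 987) = sqrt(-1544563/1565) = I*sqrt(2417241095)/1565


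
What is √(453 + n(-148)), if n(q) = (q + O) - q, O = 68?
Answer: √521 ≈ 22.825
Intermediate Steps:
n(q) = 68 (n(q) = (q + 68) - q = (68 + q) - q = 68)
√(453 + n(-148)) = √(453 + 68) = √521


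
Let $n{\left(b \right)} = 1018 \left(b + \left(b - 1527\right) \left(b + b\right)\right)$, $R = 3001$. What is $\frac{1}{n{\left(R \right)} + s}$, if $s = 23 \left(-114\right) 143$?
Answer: $\frac{1}{9008873136} \approx 1.11 \cdot 10^{-10}$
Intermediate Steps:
$n{\left(b \right)} = 1018 b + 2036 b \left(-1527 + b\right)$ ($n{\left(b \right)} = 1018 \left(b + \left(-1527 + b\right) 2 b\right) = 1018 \left(b + 2 b \left(-1527 + b\right)\right) = 1018 b + 2036 b \left(-1527 + b\right)$)
$s = -374946$ ($s = \left(-2622\right) 143 = -374946$)
$\frac{1}{n{\left(R \right)} + s} = \frac{1}{1018 \cdot 3001 \left(-3053 + 2 \cdot 3001\right) - 374946} = \frac{1}{1018 \cdot 3001 \left(-3053 + 6002\right) - 374946} = \frac{1}{1018 \cdot 3001 \cdot 2949 - 374946} = \frac{1}{9009248082 - 374946} = \frac{1}{9008873136}$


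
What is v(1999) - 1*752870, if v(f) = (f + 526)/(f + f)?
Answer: -3009971735/3998 ≈ -7.5287e+5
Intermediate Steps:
v(f) = (526 + f)/(2*f) (v(f) = (526 + f)/((2*f)) = (526 + f)*(1/(2*f)) = (526 + f)/(2*f))
v(1999) - 1*752870 = (½)*(526 + 1999)/1999 - 1*752870 = (½)*(1/1999)*2525 - 752870 = 2525/3998 - 752870 = -3009971735/3998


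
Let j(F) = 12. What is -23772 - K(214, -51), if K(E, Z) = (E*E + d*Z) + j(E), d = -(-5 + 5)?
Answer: -69580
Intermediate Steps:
d = 0 (d = -1*0 = 0)
K(E, Z) = 12 + E² (K(E, Z) = (E*E + 0*Z) + 12 = (E² + 0) + 12 = E² + 12 = 12 + E²)
-23772 - K(214, -51) = -23772 - (12 + 214²) = -23772 - (12 + 45796) = -23772 - 1*45808 = -23772 - 45808 = -69580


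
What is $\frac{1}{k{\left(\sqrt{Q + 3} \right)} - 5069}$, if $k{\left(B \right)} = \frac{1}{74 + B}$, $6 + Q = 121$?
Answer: $- \frac{27159628}{137671779227} + \frac{\sqrt{118}}{137671779227} \approx -0.00019728$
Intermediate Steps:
$Q = 115$ ($Q = -6 + 121 = 115$)
$\frac{1}{k{\left(\sqrt{Q + 3} \right)} - 5069} = \frac{1}{\frac{1}{74 + \sqrt{115 + 3}} - 5069} = \frac{1}{\frac{1}{74 + \sqrt{118}} - 5069} = \frac{1}{-5069 + \frac{1}{74 + \sqrt{118}}}$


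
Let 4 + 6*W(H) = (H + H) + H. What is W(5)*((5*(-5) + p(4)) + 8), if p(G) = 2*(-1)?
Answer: -209/6 ≈ -34.833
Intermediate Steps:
W(H) = -⅔ + H/2 (W(H) = -⅔ + ((H + H) + H)/6 = -⅔ + (2*H + H)/6 = -⅔ + (3*H)/6 = -⅔ + H/2)
p(G) = -2
W(5)*((5*(-5) + p(4)) + 8) = (-⅔ + (½)*5)*((5*(-5) - 2) + 8) = (-⅔ + 5/2)*((-25 - 2) + 8) = 11*(-27 + 8)/6 = (11/6)*(-19) = -209/6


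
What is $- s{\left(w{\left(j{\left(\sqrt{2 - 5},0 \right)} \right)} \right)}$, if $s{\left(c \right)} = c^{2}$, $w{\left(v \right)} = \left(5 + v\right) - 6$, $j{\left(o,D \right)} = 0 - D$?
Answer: $-1$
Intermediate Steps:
$j{\left(o,D \right)} = - D$
$w{\left(v \right)} = -1 + v$
$- s{\left(w{\left(j{\left(\sqrt{2 - 5},0 \right)} \right)} \right)} = - \left(-1 - 0\right)^{2} = - \left(-1 + 0\right)^{2} = - \left(-1\right)^{2} = \left(-1\right) 1 = -1$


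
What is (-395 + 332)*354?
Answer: -22302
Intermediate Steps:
(-395 + 332)*354 = -63*354 = -22302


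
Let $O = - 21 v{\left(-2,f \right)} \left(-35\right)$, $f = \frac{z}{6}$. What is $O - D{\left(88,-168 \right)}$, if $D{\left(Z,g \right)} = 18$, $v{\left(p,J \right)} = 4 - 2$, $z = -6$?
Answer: $1452$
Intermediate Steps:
$f = -1$ ($f = - \frac{6}{6} = \left(-6\right) \frac{1}{6} = -1$)
$v{\left(p,J \right)} = 2$
$O = 1470$ ($O = \left(-21\right) 2 \left(-35\right) = \left(-42\right) \left(-35\right) = 1470$)
$O - D{\left(88,-168 \right)} = 1470 - 18 = 1452$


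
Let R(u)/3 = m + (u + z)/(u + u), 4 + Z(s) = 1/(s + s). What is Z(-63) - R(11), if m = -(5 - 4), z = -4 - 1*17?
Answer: 493/1386 ≈ 0.35570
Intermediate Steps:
z = -21 (z = -4 - 17 = -21)
m = -1 (m = -1*1 = -1)
Z(s) = -4 + 1/(2*s) (Z(s) = -4 + 1/(s + s) = -4 + 1/(2*s))
R(u) = -3 + 3*(-21 + u)/(2*u) (R(u) = 3*(-1 + (u - 21)/(u + u)) = 3*(-1 + (-21 + u)/((2*u))) = 3*(-1 + (-21 + u)*(1/(2*u))) = 3*(-1 + (-21 + u)/(2*u)) = -3 + 3*(-21 + u)/(2*u))
Z(-63) - R(11) = (-4 + (½)/(-63)) - 3*(-21 - 1*11)/(2*11) = (-4 + (½)*(-1/63)) - 3*(-21 - 11)/(2*11) = (-4 - 1/126) - 3*(-32)/(2*11) = -505/126 - 1*(-48/11) = -505/126 + 48/11 = 493/1386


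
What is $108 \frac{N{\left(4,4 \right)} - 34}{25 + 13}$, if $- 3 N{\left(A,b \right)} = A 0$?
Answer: $- \frac{1836}{19} \approx -96.632$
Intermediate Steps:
$N{\left(A,b \right)} = 0$ ($N{\left(A,b \right)} = - \frac{A 0}{3} = \left(- \frac{1}{3}\right) 0 = 0$)
$108 \frac{N{\left(4,4 \right)} - 34}{25 + 13} = 108 \frac{0 - 34}{25 + 13} = 108 \left(- \frac{34}{38}\right) = 108 \left(\left(-34\right) \frac{1}{38}\right) = 108 \left(- \frac{17}{19}\right) = - \frac{1836}{19}$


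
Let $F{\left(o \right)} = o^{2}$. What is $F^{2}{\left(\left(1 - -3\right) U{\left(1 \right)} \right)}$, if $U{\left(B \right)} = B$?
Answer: $256$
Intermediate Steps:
$F^{2}{\left(\left(1 - -3\right) U{\left(1 \right)} \right)} = \left(\left(\left(1 - -3\right) 1\right)^{2}\right)^{2} = \left(\left(\left(1 + 3\right) 1\right)^{2}\right)^{2} = \left(\left(4 \cdot 1\right)^{2}\right)^{2} = \left(4^{2}\right)^{2} = 16^{2} = 256$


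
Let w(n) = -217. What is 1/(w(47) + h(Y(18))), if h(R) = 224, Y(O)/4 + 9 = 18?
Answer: 1/7 ≈ 0.14286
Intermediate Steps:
Y(O) = 36 (Y(O) = -36 + 4*18 = -36 + 72 = 36)
1/(w(47) + h(Y(18))) = 1/(-217 + 224) = 1/7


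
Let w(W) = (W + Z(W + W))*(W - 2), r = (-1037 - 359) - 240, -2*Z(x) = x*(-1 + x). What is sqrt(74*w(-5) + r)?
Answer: 2*sqrt(7361) ≈ 171.59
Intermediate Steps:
Z(x) = -x*(-1 + x)/2
r = -1636 (r = -1396 - 240 = -1636)
w(W) = (-2 + W)*(W + W*(1 - 2*W)) (w(W) = (W + (W + W)*(1 - (W + W))/2)*(W - 2) = (W + (2*W)*(1 - 2*W)/2)*(-2 + W) = (W + W*(1 - 2*W))*(-2 + W) = (-2 + W)*(W + W*(1 - 2*W)))
sqrt(74*w(-5) + r) = sqrt(74*(2*(-5)*(-2 - 1*(-5)**2 + 3*(-5))) - 1636) = sqrt(74*(2*(-5)*(-2 - 1*25 - 15)) - 1636) = sqrt(74*(2*(-5)*(-2 - 25 - 15)) - 1636) = sqrt(74*(2*(-5)*(-42)) - 1636) = sqrt(74*420 - 1636) = sqrt(31080 - 1636) = sqrt(29444) = 2*sqrt(7361)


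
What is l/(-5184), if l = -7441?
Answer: 7441/5184 ≈ 1.4354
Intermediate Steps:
l/(-5184) = -7441/(-5184) = -7441*(-1/5184) = 7441/5184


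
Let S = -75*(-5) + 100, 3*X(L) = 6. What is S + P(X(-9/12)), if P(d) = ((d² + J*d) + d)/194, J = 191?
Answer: 477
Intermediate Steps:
X(L) = 2 (X(L) = (⅓)*6 = 2)
S = 475 (S = 375 + 100 = 475)
P(d) = d²/194 + 96*d/97 (P(d) = ((d² + 191*d) + d)/194 = (d² + 192*d)*(1/194) = d²/194 + 96*d/97)
S + P(X(-9/12)) = 475 + (1/194)*2*(192 + 2) = 475 + (1/194)*2*194 = 475 + 2 = 477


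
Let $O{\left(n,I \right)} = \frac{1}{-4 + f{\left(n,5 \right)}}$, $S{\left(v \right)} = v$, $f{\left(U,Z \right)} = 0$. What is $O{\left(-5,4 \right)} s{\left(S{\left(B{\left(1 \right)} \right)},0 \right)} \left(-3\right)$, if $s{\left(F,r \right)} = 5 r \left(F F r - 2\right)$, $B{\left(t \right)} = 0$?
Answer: $0$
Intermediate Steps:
$s{\left(F,r \right)} = 5 r \left(-2 + r F^{2}\right)$ ($s{\left(F,r \right)} = 5 r \left(F^{2} r - 2\right) = 5 r \left(r F^{2} - 2\right) = 5 r \left(-2 + r F^{2}\right)$)
$O{\left(n,I \right)} = - \frac{1}{4}$ ($O{\left(n,I \right)} = \frac{1}{-4 + 0} = \frac{1}{-4} = - \frac{1}{4}$)
$O{\left(-5,4 \right)} s{\left(S{\left(B{\left(1 \right)} \right)},0 \right)} \left(-3\right) = - \frac{5 \cdot 0 \left(-2 + 0 \cdot 0^{2}\right)}{4} \left(-3\right) = - \frac{5 \cdot 0 \left(-2 + 0 \cdot 0\right)}{4} \left(-3\right) = - \frac{5 \cdot 0 \left(-2 + 0\right)}{4} \left(-3\right) = - \frac{5 \cdot 0 \left(-2\right)}{4} \left(-3\right) = \left(- \frac{1}{4}\right) 0 \left(-3\right) = 0 \left(-3\right) = 0$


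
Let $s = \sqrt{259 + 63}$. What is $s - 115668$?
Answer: $-115668 + \sqrt{322} \approx -1.1565 \cdot 10^{5}$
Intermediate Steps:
$s = \sqrt{322} \approx 17.944$
$s - 115668 = \sqrt{322} - 115668 = -115668 + \sqrt{322}$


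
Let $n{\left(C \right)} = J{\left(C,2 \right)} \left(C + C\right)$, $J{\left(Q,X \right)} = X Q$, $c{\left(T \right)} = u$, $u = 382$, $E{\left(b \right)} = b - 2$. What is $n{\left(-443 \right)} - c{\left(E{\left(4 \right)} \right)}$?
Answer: $784614$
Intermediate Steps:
$E{\left(b \right)} = -2 + b$
$c{\left(T \right)} = 382$
$J{\left(Q,X \right)} = Q X$
$n{\left(C \right)} = 4 C^{2}$ ($n{\left(C \right)} = C 2 \left(C + C\right) = 2 C 2 C = 4 C^{2}$)
$n{\left(-443 \right)} - c{\left(E{\left(4 \right)} \right)} = 4 \left(-443\right)^{2} - 382 = 4 \cdot 196249 - 382 = 784996 - 382 = 784614$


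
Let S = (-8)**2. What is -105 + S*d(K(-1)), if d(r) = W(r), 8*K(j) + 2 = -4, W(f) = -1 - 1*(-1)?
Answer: -105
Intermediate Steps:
W(f) = 0 (W(f) = -1 + 1 = 0)
K(j) = -3/4 (K(j) = -1/4 + (1/8)*(-4) = -1/4 - 1/2 = -3/4)
d(r) = 0
S = 64
-105 + S*d(K(-1)) = -105 + 64*0 = -105 + 0 = -105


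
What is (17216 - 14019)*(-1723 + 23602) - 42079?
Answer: 69905084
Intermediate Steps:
(17216 - 14019)*(-1723 + 23602) - 42079 = 3197*21879 - 42079 = 69947163 - 42079 = 69905084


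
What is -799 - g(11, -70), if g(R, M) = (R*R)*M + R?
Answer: 7660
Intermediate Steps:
g(R, M) = R + M*R² (g(R, M) = R²*M + R = M*R² + R = R + M*R²)
-799 - g(11, -70) = -799 - 11*(1 - 70*11) = -799 - 11*(1 - 770) = -799 - 11*(-769) = -799 - 1*(-8459) = -799 + 8459 = 7660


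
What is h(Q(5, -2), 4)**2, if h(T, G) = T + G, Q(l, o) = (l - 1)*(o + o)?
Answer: 144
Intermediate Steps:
Q(l, o) = 2*o*(-1 + l) (Q(l, o) = (-1 + l)*(2*o) = 2*o*(-1 + l))
h(T, G) = G + T
h(Q(5, -2), 4)**2 = (4 + 2*(-2)*(-1 + 5))**2 = (4 + 2*(-2)*4)**2 = (4 - 16)**2 = (-12)**2 = 144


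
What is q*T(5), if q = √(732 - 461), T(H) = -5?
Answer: -5*√271 ≈ -82.310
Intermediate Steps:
q = √271 ≈ 16.462
q*T(5) = √271*(-5) = -5*√271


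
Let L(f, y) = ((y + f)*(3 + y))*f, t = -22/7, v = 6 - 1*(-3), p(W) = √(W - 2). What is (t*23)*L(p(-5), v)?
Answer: 6072 - 54648*I*√7/7 ≈ 6072.0 - 20655.0*I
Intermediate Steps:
p(W) = √(-2 + W)
v = 9 (v = 6 + 3 = 9)
t = -22/7 (t = -22*⅐ = -22/7 ≈ -3.1429)
L(f, y) = f*(3 + y)*(f + y) (L(f, y) = ((f + y)*(3 + y))*f = ((3 + y)*(f + y))*f = f*(3 + y)*(f + y))
(t*23)*L(p(-5), v) = (-22/7*23)*(√(-2 - 5)*(9² + 3*√(-2 - 5) + 3*9 + √(-2 - 5)*9)) = -506*√(-7)*(81 + 3*√(-7) + 27 + √(-7)*9)/7 = -506*I*√7*(81 + 3*(I*√7) + 27 + (I*√7)*9)/7 = -506*I*√7*(81 + 3*I*√7 + 27 + 9*I*√7)/7 = -506*I*√7*(108 + 12*I*√7)/7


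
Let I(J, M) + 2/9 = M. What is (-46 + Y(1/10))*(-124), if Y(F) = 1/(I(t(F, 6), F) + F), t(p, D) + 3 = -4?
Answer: 11284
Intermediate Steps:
t(p, D) = -7 (t(p, D) = -3 - 4 = -7)
I(J, M) = -2/9 + M
Y(F) = 1/(-2/9 + 2*F) (Y(F) = 1/((-2/9 + F) + F) = 1/(-2/9 + 2*F))
(-46 + Y(1/10))*(-124) = (-46 + 9/(2*(-1 + 9/10)))*(-124) = (-46 + 9/(2*(-1/10)))*(-124) = (-46 + (9/2)*(-10))*(-124) = (-46 - 45)*(-124) = -91*(-124) = 11284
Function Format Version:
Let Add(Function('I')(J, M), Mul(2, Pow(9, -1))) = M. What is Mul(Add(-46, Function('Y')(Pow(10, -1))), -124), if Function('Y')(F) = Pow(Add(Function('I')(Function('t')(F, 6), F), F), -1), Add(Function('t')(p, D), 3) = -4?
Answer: 11284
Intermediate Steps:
Function('t')(p, D) = -7 (Function('t')(p, D) = Add(-3, -4) = -7)
Function('I')(J, M) = Add(Rational(-2, 9), M)
Function('Y')(F) = Pow(Add(Rational(-2, 9), Mul(2, F)), -1) (Function('Y')(F) = Pow(Add(Add(Rational(-2, 9), F), F), -1) = Pow(Add(Rational(-2, 9), Mul(2, F)), -1))
Mul(Add(-46, Function('Y')(Pow(10, -1))), -124) = Mul(Add(-46, Mul(Rational(9, 2), Pow(Add(-1, Mul(9, Pow(10, -1))), -1))), -124) = Mul(Add(-46, Mul(Rational(9, 2), Pow(Add(-1, Mul(9, Rational(1, 10))), -1))), -124) = Mul(Add(-46, Mul(Rational(9, 2), Pow(Add(-1, Rational(9, 10)), -1))), -124) = Mul(Add(-46, Mul(Rational(9, 2), Pow(Rational(-1, 10), -1))), -124) = Mul(Add(-46, Mul(Rational(9, 2), -10)), -124) = Mul(Add(-46, -45), -124) = Mul(-91, -124) = 11284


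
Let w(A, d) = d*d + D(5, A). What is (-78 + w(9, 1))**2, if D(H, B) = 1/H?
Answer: 147456/25 ≈ 5898.2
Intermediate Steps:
w(A, d) = 1/5 + d**2 (w(A, d) = d*d + 1/5 = d**2 + 1/5 = 1/5 + d**2)
(-78 + w(9, 1))**2 = (-78 + (1/5 + 1**2))**2 = (-78 + (1/5 + 1))**2 = (-78 + 6/5)**2 = (-384/5)**2 = 147456/25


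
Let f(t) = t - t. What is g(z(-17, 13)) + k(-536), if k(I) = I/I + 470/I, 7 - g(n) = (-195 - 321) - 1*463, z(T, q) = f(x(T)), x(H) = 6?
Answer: 264281/268 ≈ 986.12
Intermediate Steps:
f(t) = 0
z(T, q) = 0
g(n) = 986 (g(n) = 7 - ((-195 - 321) - 1*463) = 7 - (-516 - 463) = 7 - 1*(-979) = 7 + 979 = 986)
k(I) = 1 + 470/I
g(z(-17, 13)) + k(-536) = 986 + (470 - 536)/(-536) = 986 - 1/536*(-66) = 986 + 33/268 = 264281/268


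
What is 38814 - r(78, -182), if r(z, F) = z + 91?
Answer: 38645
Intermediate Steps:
r(z, F) = 91 + z
38814 - r(78, -182) = 38814 - (91 + 78) = 38814 - 1*169 = 38814 - 169 = 38645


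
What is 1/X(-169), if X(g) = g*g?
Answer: 1/28561 ≈ 3.5013e-5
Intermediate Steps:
X(g) = g**2
1/X(-169) = 1/((-169)**2) = 1/28561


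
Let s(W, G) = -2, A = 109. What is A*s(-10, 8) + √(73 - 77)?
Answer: -218 + 2*I ≈ -218.0 + 2.0*I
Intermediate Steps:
A*s(-10, 8) + √(73 - 77) = 109*(-2) + √(73 - 77) = -218 + √(-4) = -218 + 2*I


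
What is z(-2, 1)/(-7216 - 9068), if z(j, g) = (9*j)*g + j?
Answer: 5/4071 ≈ 0.0012282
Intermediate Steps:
z(j, g) = j + 9*g*j (z(j, g) = 9*g*j + j = j + 9*g*j)
z(-2, 1)/(-7216 - 9068) = (-2*(1 + 9*1))/(-7216 - 9068) = -2*(1 + 9)/(-16284) = -2*10*(-1/16284) = -20*(-1/16284) = 5/4071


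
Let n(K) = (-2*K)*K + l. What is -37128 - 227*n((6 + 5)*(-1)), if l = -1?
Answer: 18033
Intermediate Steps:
n(K) = -1 - 2*K**2 (n(K) = (-2*K)*K - 1 = -2*K**2 - 1 = -1 - 2*K**2)
-37128 - 227*n((6 + 5)*(-1)) = -37128 - 227*(-1 - 2*(6 + 5)**2) = -37128 - 227*(-1 - 2*(11*(-1))**2) = -37128 - 227*(-1 - 2*(-11)**2) = -37128 - 227*(-1 - 2*121) = -37128 - 227*(-1 - 242) = -37128 - 227*(-243) = -37128 - 1*(-55161) = -37128 + 55161 = 18033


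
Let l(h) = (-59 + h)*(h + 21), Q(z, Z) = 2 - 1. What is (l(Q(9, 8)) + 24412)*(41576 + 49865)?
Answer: 2115578976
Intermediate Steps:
Q(z, Z) = 1
l(h) = (-59 + h)*(21 + h)
(l(Q(9, 8)) + 24412)*(41576 + 49865) = ((-1239 + 1**2 - 38*1) + 24412)*(41576 + 49865) = ((-1239 + 1 - 38) + 24412)*91441 = (-1276 + 24412)*91441 = 23136*91441 = 2115578976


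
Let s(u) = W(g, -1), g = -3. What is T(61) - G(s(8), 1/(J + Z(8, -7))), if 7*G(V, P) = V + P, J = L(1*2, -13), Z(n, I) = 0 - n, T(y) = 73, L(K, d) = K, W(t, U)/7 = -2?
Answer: 3151/42 ≈ 75.024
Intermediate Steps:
W(t, U) = -14 (W(t, U) = 7*(-2) = -14)
Z(n, I) = -n
J = 2 (J = 1*2 = 2)
s(u) = -14
G(V, P) = P/7 + V/7 (G(V, P) = (V + P)/7 = (P + V)/7 = P/7 + V/7)
T(61) - G(s(8), 1/(J + Z(8, -7))) = 73 - (1/(7*(2 - 1*8)) + (1/7)*(-14)) = 73 - (1/(7*(2 - 8)) - 2) = 73 - ((1/7)/(-6) - 2) = 73 - ((1/7)*(-1/6) - 2) = 73 - (-1/42 - 2) = 73 - 1*(-85/42) = 73 + 85/42 = 3151/42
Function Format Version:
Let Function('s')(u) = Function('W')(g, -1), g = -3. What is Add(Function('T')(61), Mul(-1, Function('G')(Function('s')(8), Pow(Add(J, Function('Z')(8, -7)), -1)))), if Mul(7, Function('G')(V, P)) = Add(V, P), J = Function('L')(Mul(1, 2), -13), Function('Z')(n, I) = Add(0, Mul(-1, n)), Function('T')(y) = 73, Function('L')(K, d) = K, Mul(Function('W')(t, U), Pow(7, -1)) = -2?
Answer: Rational(3151, 42) ≈ 75.024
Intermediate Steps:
Function('W')(t, U) = -14 (Function('W')(t, U) = Mul(7, -2) = -14)
Function('Z')(n, I) = Mul(-1, n)
J = 2 (J = Mul(1, 2) = 2)
Function('s')(u) = -14
Function('G')(V, P) = Add(Mul(Rational(1, 7), P), Mul(Rational(1, 7), V)) (Function('G')(V, P) = Mul(Rational(1, 7), Add(V, P)) = Mul(Rational(1, 7), Add(P, V)) = Add(Mul(Rational(1, 7), P), Mul(Rational(1, 7), V)))
Add(Function('T')(61), Mul(-1, Function('G')(Function('s')(8), Pow(Add(J, Function('Z')(8, -7)), -1)))) = Add(73, Mul(-1, Add(Mul(Rational(1, 7), Pow(Add(2, Mul(-1, 8)), -1)), Mul(Rational(1, 7), -14)))) = Add(73, Mul(-1, Add(Mul(Rational(1, 7), Pow(Add(2, -8), -1)), -2))) = Add(73, Mul(-1, Add(Mul(Rational(1, 7), Pow(-6, -1)), -2))) = Add(73, Mul(-1, Add(Mul(Rational(1, 7), Rational(-1, 6)), -2))) = Add(73, Mul(-1, Add(Rational(-1, 42), -2))) = Add(73, Mul(-1, Rational(-85, 42))) = Add(73, Rational(85, 42)) = Rational(3151, 42)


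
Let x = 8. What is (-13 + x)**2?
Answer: 25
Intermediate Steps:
(-13 + x)**2 = (-13 + 8)**2 = (-5)**2 = 25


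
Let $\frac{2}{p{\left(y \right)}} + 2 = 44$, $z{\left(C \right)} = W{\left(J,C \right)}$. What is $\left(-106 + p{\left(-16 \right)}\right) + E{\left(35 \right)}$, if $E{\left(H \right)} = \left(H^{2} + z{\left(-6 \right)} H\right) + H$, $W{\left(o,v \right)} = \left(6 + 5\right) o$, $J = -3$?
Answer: $- \frac{20}{21} \approx -0.95238$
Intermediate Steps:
$W{\left(o,v \right)} = 11 o$
$z{\left(C \right)} = -33$ ($z{\left(C \right)} = 11 \left(-3\right) = -33$)
$p{\left(y \right)} = \frac{1}{21}$ ($p{\left(y \right)} = \frac{2}{-2 + 44} = \frac{2}{42} = 2 \cdot \frac{1}{42} = \frac{1}{21}$)
$E{\left(H \right)} = H^{2} - 32 H$ ($E{\left(H \right)} = \left(H^{2} - 33 H\right) + H = H^{2} - 32 H$)
$\left(-106 + p{\left(-16 \right)}\right) + E{\left(35 \right)} = \left(-106 + \frac{1}{21}\right) + 35 \left(-32 + 35\right) = - \frac{2225}{21} + 35 \cdot 3 = - \frac{2225}{21} + 105 = - \frac{20}{21}$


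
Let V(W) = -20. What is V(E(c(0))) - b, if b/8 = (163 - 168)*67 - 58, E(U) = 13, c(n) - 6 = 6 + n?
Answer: 3124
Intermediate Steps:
c(n) = 12 + n (c(n) = 6 + (6 + n) = 12 + n)
b = -3144 (b = 8*((163 - 168)*67 - 58) = 8*(-5*67 - 58) = 8*(-335 - 58) = 8*(-393) = -3144)
V(E(c(0))) - b = -20 - 1*(-3144) = -20 + 3144 = 3124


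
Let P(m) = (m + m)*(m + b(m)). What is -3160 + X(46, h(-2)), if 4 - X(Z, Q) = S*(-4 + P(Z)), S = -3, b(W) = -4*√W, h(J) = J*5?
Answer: 9528 - 1104*√46 ≈ 2040.3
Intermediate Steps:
h(J) = 5*J
P(m) = 2*m*(m - 4*√m) (P(m) = (m + m)*(m - 4*√m) = (2*m)*(m - 4*√m) = 2*m*(m - 4*√m))
X(Z, Q) = -8 - 24*Z^(3/2) + 6*Z² (X(Z, Q) = 4 - (-3)*(-4 + (-8*Z^(3/2) + 2*Z²)) = 4 - (-3)*(-4 - 8*Z^(3/2) + 2*Z²) = 4 - (12 - 6*Z² + 24*Z^(3/2)) = 4 + (-12 - 24*Z^(3/2) + 6*Z²) = -8 - 24*Z^(3/2) + 6*Z²)
-3160 + X(46, h(-2)) = -3160 + (-8 - 1104*√46 + 6*46²) = -3160 + (-8 - 1104*√46 + 6*2116) = -3160 + (-8 - 1104*√46 + 12696) = -3160 + (12688 - 1104*√46) = 9528 - 1104*√46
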